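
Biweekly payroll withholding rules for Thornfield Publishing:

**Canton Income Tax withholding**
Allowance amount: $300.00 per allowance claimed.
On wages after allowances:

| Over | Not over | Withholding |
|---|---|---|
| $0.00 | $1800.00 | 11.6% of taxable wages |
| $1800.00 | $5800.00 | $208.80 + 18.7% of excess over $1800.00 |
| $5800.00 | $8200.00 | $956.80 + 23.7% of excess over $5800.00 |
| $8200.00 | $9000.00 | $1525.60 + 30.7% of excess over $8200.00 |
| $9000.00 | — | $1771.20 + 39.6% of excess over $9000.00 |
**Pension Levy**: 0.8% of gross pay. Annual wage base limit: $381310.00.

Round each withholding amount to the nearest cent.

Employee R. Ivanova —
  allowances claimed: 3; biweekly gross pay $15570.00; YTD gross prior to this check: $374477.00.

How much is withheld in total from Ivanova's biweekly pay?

Canton Income Tax: taxable = $15570.00 − 3×$300.00 = $14670.00
  $1771.20 + 39.6% × ($14670.00 − $9000.00) = $1771.20 + 39.6% × $5670.00 = $4016.52
Pension Levy: cap $381310.00 − YTD $374477.00 = $6833.00 subject; 0.8% × $6833.00 = $54.66
Total: $4016.52 + $54.66 = $4071.18

$4071.18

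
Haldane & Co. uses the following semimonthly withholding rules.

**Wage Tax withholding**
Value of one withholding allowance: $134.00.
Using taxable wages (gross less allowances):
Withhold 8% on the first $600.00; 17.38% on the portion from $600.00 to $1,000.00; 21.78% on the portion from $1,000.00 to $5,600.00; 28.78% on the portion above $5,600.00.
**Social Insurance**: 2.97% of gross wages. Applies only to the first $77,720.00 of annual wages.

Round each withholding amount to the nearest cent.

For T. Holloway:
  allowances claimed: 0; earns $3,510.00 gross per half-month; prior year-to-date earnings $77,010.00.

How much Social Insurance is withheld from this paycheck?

$21.09

Social Insurance: cap $77,720.00 − YTD $77,010.00 = $710.00 subject; 2.97% × $710.00 = $21.09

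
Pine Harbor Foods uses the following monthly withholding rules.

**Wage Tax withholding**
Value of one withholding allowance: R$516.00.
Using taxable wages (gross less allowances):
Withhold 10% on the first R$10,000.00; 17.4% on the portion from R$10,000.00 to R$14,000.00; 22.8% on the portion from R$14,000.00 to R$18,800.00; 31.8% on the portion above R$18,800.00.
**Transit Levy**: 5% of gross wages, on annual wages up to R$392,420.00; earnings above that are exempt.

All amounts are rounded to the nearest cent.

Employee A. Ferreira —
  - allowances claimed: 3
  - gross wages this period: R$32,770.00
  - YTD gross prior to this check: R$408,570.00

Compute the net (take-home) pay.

Wage Tax: taxable = R$32,770.00 − 3×R$516.00 = R$31,222.00
  R$2,790.40 + 31.8% × (R$31,222.00 − R$18,800.00) = R$2,790.40 + 31.8% × R$12,422.00 = R$6,740.60
Transit Levy: YTD R$408,570.00 ≥ cap R$392,420.00 → R$0.00
Total withheld: R$6,740.60 + R$0.00 = R$6,740.60
Net pay: R$32,770.00 − R$6,740.60 = R$26,029.40

R$26,029.40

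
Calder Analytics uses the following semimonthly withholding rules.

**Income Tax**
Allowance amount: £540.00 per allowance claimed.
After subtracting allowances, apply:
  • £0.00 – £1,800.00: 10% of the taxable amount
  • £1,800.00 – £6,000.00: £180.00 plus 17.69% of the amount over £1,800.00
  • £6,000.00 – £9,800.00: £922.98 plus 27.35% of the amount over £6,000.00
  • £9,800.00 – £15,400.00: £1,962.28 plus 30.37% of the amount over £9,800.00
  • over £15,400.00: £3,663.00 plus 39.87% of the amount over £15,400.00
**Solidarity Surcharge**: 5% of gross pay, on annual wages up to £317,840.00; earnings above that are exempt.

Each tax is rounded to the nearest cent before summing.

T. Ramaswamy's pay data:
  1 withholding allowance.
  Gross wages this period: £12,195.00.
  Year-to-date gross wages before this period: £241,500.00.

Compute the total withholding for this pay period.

Income Tax: taxable = £12,195.00 − 1×£540.00 = £11,655.00
  £1,962.28 + 30.37% × (£11,655.00 − £9,800.00) = £1,962.28 + 30.37% × £1,855.00 = £2,525.64
Solidarity Surcharge: 5% × £12,195.00 = £609.75
Total: £2,525.64 + £609.75 = £3,135.39

£3,135.39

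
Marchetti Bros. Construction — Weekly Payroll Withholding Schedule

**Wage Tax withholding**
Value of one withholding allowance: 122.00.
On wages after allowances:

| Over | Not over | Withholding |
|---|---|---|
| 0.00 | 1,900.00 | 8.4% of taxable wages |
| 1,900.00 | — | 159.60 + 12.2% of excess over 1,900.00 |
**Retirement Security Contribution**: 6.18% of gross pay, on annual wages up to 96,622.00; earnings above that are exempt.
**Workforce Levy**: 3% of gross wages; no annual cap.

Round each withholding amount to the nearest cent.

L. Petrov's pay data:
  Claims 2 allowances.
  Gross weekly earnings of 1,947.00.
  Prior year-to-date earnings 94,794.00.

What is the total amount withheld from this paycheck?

Wage Tax: taxable = 1,947.00 − 2×122.00 = 1,703.00
  8.4% × 1,703.00 = 143.05
Retirement Security Contribution: cap 96,622.00 − YTD 94,794.00 = 1,828.00 subject; 6.18% × 1,828.00 = 112.97
Workforce Levy: 3% × 1,947.00 = 58.41
Total: 143.05 + 112.97 + 58.41 = 314.43

314.43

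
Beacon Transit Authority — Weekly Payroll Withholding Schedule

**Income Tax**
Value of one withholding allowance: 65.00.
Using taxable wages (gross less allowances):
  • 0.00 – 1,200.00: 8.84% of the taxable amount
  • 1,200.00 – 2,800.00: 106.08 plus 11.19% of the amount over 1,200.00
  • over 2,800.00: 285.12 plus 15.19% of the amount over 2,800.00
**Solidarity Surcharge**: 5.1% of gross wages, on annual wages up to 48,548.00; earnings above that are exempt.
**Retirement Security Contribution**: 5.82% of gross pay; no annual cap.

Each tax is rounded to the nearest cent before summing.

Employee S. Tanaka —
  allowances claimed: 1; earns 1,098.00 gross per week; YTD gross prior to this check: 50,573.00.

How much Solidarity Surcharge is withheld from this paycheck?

0.00

Solidarity Surcharge: YTD 50,573.00 ≥ cap 48,548.00 → 0.00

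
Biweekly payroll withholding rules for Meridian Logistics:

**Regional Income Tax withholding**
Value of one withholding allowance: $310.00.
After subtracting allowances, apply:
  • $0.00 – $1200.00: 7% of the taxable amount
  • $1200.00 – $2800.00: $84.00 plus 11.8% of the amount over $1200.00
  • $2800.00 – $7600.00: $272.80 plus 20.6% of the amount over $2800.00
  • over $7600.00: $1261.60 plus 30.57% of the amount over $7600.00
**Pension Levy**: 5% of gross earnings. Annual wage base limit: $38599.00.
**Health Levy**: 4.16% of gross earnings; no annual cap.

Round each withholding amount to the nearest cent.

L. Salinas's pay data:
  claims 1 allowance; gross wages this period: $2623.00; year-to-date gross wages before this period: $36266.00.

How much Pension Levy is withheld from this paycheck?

Pension Levy: cap $38599.00 − YTD $36266.00 = $2333.00 subject; 5% × $2333.00 = $116.65

$116.65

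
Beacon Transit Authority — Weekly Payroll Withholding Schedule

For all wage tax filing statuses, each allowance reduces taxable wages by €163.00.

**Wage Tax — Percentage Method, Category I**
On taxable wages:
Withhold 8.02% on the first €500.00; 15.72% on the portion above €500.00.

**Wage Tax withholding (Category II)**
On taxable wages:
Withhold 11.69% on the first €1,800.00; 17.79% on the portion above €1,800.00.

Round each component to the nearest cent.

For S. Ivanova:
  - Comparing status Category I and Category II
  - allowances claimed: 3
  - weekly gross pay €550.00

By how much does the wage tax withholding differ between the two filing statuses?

€2.24

Wage Tax (Category I): taxable = €550.00 − 3×€163.00 = €61.00
  8.02% × €61.00 = €4.89
Wage Tax (Category II): taxable = €550.00 − 3×€163.00 = €61.00
  11.69% × €61.00 = €7.13
Difference: |€4.89 − €7.13| = €2.24 (higher under Category II)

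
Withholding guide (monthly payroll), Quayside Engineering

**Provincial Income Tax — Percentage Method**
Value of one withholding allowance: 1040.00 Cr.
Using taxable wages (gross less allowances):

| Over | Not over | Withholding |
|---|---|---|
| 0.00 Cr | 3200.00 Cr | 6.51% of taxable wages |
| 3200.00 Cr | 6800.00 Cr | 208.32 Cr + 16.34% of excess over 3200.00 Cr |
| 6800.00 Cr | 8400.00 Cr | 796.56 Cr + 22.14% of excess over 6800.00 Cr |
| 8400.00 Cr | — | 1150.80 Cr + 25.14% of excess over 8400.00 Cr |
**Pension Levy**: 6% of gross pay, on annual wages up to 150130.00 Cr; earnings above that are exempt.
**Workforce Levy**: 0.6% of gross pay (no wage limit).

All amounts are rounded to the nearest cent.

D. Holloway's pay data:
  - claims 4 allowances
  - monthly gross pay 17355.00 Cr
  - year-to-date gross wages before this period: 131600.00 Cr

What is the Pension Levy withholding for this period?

1041.30 Cr

Pension Levy: 6% × 17355.00 Cr = 1041.30 Cr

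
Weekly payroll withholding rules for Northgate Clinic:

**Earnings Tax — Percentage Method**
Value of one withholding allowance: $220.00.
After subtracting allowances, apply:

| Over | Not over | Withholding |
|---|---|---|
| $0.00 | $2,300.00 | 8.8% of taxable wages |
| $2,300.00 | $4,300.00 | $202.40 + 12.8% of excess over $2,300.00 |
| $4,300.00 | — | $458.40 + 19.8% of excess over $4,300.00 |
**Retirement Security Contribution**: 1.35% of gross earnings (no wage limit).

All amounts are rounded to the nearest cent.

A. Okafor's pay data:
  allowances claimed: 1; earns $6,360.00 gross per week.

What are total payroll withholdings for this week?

Earnings Tax: taxable = $6,360.00 − 1×$220.00 = $6,140.00
  $458.40 + 19.8% × ($6,140.00 − $4,300.00) = $458.40 + 19.8% × $1,840.00 = $822.72
Retirement Security Contribution: 1.35% × $6,360.00 = $85.86
Total: $822.72 + $85.86 = $908.58

$908.58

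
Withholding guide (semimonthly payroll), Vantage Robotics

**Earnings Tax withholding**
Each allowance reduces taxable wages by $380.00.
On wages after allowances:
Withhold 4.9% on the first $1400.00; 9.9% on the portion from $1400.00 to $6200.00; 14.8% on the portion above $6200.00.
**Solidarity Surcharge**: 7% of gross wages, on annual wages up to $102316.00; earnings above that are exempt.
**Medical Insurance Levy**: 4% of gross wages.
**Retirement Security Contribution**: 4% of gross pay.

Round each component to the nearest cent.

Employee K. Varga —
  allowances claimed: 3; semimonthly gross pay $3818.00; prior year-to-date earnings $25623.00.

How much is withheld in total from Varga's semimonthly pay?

Earnings Tax: taxable = $3818.00 − 3×$380.00 = $2678.00
  $68.60 + 9.9% × ($2678.00 − $1400.00) = $68.60 + 9.9% × $1278.00 = $195.12
Solidarity Surcharge: 7% × $3818.00 = $267.26
Medical Insurance Levy: 4% × $3818.00 = $152.72
Retirement Security Contribution: 4% × $3818.00 = $152.72
Total: $195.12 + $267.26 + $152.72 + $152.72 = $767.82

$767.82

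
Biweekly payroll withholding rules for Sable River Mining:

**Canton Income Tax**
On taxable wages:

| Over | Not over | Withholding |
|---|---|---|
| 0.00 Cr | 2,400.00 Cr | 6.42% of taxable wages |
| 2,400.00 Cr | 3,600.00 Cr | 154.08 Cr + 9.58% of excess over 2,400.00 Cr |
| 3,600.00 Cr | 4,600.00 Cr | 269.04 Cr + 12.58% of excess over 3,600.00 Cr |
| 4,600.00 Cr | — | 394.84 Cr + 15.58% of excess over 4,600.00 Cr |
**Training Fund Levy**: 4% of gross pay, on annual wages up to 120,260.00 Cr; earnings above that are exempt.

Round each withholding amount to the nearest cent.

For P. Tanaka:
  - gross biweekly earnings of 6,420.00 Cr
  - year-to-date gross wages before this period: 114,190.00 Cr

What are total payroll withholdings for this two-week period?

Canton Income Tax: taxable = 6,420.00 Cr
  394.84 Cr + 15.58% × (6,420.00 Cr − 4,600.00 Cr) = 394.84 Cr + 15.58% × 1,820.00 Cr = 678.40 Cr
Training Fund Levy: cap 120,260.00 Cr − YTD 114,190.00 Cr = 6,070.00 Cr subject; 4% × 6,070.00 Cr = 242.80 Cr
Total: 678.40 Cr + 242.80 Cr = 921.20 Cr

921.20 Cr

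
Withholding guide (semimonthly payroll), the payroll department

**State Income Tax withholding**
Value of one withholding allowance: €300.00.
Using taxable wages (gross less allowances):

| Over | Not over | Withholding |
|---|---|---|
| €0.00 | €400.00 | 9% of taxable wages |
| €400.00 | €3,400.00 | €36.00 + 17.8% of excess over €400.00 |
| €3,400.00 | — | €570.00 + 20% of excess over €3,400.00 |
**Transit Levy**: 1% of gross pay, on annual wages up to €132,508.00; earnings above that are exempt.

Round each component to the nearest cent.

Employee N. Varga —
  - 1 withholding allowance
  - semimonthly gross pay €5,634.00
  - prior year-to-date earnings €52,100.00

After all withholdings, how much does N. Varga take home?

State Income Tax: taxable = €5,634.00 − 1×€300.00 = €5,334.00
  €570.00 + 20% × (€5,334.00 − €3,400.00) = €570.00 + 20% × €1,934.00 = €956.80
Transit Levy: 1% × €5,634.00 = €56.34
Total withheld: €956.80 + €56.34 = €1,013.14
Net pay: €5,634.00 − €1,013.14 = €4,620.86

€4,620.86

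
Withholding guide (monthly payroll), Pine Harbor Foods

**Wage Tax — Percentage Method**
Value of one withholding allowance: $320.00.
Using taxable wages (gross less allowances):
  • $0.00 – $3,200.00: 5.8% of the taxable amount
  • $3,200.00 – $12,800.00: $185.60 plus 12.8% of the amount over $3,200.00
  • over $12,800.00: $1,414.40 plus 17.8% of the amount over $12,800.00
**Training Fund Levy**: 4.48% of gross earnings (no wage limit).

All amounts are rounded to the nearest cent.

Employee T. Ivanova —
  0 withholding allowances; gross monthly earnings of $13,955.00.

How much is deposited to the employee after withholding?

Wage Tax: taxable = $13,955.00
  $1,414.40 + 17.8% × ($13,955.00 − $12,800.00) = $1,414.40 + 17.8% × $1,155.00 = $1,619.99
Training Fund Levy: 4.48% × $13,955.00 = $625.18
Total withheld: $1,619.99 + $625.18 = $2,245.17
Net pay: $13,955.00 − $2,245.17 = $11,709.83

$11,709.83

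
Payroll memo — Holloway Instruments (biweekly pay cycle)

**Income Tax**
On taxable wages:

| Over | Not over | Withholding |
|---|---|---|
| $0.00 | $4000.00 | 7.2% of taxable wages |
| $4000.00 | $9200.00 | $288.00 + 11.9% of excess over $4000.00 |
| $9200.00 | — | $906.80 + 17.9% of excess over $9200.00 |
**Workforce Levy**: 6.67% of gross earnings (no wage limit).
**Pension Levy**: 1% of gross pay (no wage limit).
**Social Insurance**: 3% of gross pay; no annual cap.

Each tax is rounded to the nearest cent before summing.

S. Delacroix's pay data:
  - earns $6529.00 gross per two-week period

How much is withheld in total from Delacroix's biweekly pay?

Income Tax: taxable = $6529.00
  $288.00 + 11.9% × ($6529.00 − $4000.00) = $288.00 + 11.9% × $2529.00 = $588.95
Workforce Levy: 6.67% × $6529.00 = $435.48
Pension Levy: 1% × $6529.00 = $65.29
Social Insurance: 3% × $6529.00 = $195.87
Total: $588.95 + $435.48 + $65.29 + $195.87 = $1285.59

$1285.59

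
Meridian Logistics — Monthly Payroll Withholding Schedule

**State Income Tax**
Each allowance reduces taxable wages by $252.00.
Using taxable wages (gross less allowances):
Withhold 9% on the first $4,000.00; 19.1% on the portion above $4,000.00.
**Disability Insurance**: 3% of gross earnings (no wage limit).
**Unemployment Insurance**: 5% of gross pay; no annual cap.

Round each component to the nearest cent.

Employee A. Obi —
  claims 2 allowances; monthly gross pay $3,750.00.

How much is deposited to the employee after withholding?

$3,157.86

State Income Tax: taxable = $3,750.00 − 2×$252.00 = $3,246.00
  9% × $3,246.00 = $292.14
Disability Insurance: 3% × $3,750.00 = $112.50
Unemployment Insurance: 5% × $3,750.00 = $187.50
Total withheld: $292.14 + $112.50 + $187.50 = $592.14
Net pay: $3,750.00 − $592.14 = $3,157.86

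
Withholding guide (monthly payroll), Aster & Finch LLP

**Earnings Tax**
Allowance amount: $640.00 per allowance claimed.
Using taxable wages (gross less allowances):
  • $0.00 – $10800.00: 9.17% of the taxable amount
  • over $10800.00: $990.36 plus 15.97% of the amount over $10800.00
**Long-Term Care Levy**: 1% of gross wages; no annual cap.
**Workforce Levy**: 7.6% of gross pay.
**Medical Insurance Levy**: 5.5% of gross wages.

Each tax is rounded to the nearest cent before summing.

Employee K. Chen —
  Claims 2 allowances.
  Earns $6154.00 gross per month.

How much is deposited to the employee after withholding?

Earnings Tax: taxable = $6154.00 − 2×$640.00 = $4874.00
  9.17% × $4874.00 = $446.95
Long-Term Care Levy: 1% × $6154.00 = $61.54
Workforce Levy: 7.6% × $6154.00 = $467.70
Medical Insurance Levy: 5.5% × $6154.00 = $338.47
Total withheld: $446.95 + $61.54 + $467.70 + $338.47 = $1314.66
Net pay: $6154.00 − $1314.66 = $4839.34

$4839.34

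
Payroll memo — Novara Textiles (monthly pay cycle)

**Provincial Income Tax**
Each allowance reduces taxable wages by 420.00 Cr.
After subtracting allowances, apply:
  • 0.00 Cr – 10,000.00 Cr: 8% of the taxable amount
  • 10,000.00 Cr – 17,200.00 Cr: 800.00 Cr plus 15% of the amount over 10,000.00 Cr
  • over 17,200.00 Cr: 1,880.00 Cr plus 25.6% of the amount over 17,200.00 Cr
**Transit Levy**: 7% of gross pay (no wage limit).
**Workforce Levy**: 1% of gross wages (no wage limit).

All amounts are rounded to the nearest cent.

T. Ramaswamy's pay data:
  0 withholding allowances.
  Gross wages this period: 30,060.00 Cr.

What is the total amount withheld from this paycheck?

7,576.96 Cr

Provincial Income Tax: taxable = 30,060.00 Cr
  1,880.00 Cr + 25.6% × (30,060.00 Cr − 17,200.00 Cr) = 1,880.00 Cr + 25.6% × 12,860.00 Cr = 5,172.16 Cr
Transit Levy: 7% × 30,060.00 Cr = 2,104.20 Cr
Workforce Levy: 1% × 30,060.00 Cr = 300.60 Cr
Total: 5,172.16 Cr + 2,104.20 Cr + 300.60 Cr = 7,576.96 Cr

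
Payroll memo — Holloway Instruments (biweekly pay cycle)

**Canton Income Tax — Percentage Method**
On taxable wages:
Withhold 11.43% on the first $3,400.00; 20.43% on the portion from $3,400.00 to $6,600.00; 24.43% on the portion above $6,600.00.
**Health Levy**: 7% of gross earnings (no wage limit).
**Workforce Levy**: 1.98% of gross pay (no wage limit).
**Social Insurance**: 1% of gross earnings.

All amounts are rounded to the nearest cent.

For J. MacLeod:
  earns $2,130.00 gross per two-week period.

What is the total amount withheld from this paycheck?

Canton Income Tax: taxable = $2,130.00
  11.43% × $2,130.00 = $243.46
Health Levy: 7% × $2,130.00 = $149.10
Workforce Levy: 1.98% × $2,130.00 = $42.17
Social Insurance: 1% × $2,130.00 = $21.30
Total: $243.46 + $149.10 + $42.17 + $21.30 = $456.03

$456.03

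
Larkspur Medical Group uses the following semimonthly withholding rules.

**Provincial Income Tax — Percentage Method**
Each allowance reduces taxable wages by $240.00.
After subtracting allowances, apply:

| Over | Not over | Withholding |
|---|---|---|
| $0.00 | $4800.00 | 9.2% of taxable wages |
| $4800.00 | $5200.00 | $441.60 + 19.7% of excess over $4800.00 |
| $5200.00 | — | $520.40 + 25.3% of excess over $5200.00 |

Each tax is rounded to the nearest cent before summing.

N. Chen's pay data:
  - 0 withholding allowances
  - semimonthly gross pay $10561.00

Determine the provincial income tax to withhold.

$1876.73

Provincial Income Tax: taxable = $10561.00
  $520.40 + 25.3% × ($10561.00 − $5200.00) = $520.40 + 25.3% × $5361.00 = $1876.73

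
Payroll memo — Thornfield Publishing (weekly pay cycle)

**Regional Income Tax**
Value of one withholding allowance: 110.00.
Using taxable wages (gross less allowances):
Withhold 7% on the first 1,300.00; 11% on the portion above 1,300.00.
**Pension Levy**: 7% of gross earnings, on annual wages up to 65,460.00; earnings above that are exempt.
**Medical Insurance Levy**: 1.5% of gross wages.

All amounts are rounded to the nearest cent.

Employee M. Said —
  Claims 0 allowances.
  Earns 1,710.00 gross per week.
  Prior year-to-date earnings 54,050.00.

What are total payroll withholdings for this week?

Regional Income Tax: taxable = 1,710.00
  91.00 + 11% × (1,710.00 − 1,300.00) = 91.00 + 11% × 410.00 = 136.10
Pension Levy: 7% × 1,710.00 = 119.70
Medical Insurance Levy: 1.5% × 1,710.00 = 25.65
Total: 136.10 + 119.70 + 25.65 = 281.45

281.45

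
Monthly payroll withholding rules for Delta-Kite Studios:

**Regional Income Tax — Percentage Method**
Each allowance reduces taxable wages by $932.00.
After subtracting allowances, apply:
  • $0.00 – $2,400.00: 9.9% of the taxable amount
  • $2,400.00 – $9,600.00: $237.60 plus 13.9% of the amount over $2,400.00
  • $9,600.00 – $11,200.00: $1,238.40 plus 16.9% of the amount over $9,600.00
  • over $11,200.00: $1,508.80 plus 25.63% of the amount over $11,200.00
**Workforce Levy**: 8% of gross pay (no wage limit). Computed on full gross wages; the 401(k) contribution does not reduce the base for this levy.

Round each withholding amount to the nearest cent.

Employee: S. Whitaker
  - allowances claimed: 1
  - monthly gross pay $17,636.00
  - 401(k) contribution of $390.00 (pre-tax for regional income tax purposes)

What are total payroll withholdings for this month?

Regional Income Tax: taxable = $17,636.00 − $390.00 − 1×$932.00 = $16,314.00
  $1,508.80 + 25.63% × ($16,314.00 − $11,200.00) = $1,508.80 + 25.63% × $5,114.00 = $2,819.52
Workforce Levy: 8% × $17,636.00 = $1,410.88
Total: $2,819.52 + $1,410.88 = $4,230.40

$4,230.40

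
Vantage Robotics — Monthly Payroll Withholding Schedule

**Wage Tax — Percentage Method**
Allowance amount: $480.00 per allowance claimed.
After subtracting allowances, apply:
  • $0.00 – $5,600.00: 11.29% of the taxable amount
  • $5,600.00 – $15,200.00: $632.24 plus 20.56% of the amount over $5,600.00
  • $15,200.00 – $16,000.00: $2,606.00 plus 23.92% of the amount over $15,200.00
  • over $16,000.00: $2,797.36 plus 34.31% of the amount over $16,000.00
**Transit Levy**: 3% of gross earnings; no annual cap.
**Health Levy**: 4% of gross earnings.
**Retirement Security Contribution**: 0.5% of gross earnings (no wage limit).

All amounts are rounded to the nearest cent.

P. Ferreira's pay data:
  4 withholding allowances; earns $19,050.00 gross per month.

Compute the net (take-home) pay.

$14,436.19

Wage Tax: taxable = $19,050.00 − 4×$480.00 = $17,130.00
  $2,797.36 + 34.31% × ($17,130.00 − $16,000.00) = $2,797.36 + 34.31% × $1,130.00 = $3,185.06
Transit Levy: 3% × $19,050.00 = $571.50
Health Levy: 4% × $19,050.00 = $762.00
Retirement Security Contribution: 0.5% × $19,050.00 = $95.25
Total withheld: $3,185.06 + $571.50 + $762.00 + $95.25 = $4,613.81
Net pay: $19,050.00 − $4,613.81 = $14,436.19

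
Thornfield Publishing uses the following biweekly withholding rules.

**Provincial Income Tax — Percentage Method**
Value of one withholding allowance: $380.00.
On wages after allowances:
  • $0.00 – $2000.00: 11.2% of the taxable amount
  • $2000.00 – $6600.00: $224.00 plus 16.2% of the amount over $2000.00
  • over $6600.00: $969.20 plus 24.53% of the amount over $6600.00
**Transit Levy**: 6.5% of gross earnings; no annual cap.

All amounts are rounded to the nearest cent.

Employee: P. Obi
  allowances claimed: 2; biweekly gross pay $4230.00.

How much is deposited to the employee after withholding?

$3492.91

Provincial Income Tax: taxable = $4230.00 − 2×$380.00 = $3470.00
  $224.00 + 16.2% × ($3470.00 − $2000.00) = $224.00 + 16.2% × $1470.00 = $462.14
Transit Levy: 6.5% × $4230.00 = $274.95
Total withheld: $462.14 + $274.95 = $737.09
Net pay: $4230.00 − $737.09 = $3492.91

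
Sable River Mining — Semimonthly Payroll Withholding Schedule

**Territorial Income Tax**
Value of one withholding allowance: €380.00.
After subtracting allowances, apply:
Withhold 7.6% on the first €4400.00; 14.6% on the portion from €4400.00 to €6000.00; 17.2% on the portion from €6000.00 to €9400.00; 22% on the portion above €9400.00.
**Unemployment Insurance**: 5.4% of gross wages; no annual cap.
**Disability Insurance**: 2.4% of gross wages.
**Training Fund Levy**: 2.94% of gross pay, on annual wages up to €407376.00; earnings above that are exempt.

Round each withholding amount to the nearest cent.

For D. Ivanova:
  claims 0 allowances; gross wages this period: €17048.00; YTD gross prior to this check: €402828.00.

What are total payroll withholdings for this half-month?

€4298.81

Territorial Income Tax: taxable = €17048.00
  €1152.80 + 22% × (€17048.00 − €9400.00) = €1152.80 + 22% × €7648.00 = €2835.36
Unemployment Insurance: 5.4% × €17048.00 = €920.59
Disability Insurance: 2.4% × €17048.00 = €409.15
Training Fund Levy: cap €407376.00 − YTD €402828.00 = €4548.00 subject; 2.94% × €4548.00 = €133.71
Total: €2835.36 + €920.59 + €409.15 + €133.71 = €4298.81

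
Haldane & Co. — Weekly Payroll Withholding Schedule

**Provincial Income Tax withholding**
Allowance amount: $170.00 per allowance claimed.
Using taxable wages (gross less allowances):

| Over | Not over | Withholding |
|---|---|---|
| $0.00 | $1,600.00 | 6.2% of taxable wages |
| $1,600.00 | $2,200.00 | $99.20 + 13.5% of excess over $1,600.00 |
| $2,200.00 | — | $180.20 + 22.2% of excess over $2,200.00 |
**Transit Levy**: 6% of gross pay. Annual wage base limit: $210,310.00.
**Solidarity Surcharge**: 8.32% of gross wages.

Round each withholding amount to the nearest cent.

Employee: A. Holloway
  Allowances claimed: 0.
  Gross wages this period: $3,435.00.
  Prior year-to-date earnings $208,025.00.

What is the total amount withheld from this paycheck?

$877.26

Provincial Income Tax: taxable = $3,435.00
  $180.20 + 22.2% × ($3,435.00 − $2,200.00) = $180.20 + 22.2% × $1,235.00 = $454.37
Transit Levy: cap $210,310.00 − YTD $208,025.00 = $2,285.00 subject; 6% × $2,285.00 = $137.10
Solidarity Surcharge: 8.32% × $3,435.00 = $285.79
Total: $454.37 + $137.10 + $285.79 = $877.26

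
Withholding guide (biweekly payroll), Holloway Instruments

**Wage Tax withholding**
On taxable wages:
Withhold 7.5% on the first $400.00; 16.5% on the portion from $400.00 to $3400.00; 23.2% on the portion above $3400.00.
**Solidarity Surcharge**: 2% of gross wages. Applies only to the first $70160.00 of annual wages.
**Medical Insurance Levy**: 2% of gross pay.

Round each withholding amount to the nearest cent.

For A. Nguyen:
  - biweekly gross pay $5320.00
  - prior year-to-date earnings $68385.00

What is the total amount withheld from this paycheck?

Wage Tax: taxable = $5320.00
  $525.00 + 23.2% × ($5320.00 − $3400.00) = $525.00 + 23.2% × $1920.00 = $970.44
Solidarity Surcharge: cap $70160.00 − YTD $68385.00 = $1775.00 subject; 2% × $1775.00 = $35.50
Medical Insurance Levy: 2% × $5320.00 = $106.40
Total: $970.44 + $35.50 + $106.40 = $1112.34

$1112.34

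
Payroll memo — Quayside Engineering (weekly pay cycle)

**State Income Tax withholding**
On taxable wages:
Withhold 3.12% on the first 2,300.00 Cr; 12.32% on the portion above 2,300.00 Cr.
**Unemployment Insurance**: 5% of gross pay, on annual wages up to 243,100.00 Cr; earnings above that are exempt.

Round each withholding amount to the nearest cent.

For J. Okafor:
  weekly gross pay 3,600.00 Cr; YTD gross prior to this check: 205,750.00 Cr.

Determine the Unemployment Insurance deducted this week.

180.00 Cr

Unemployment Insurance: 5% × 3,600.00 Cr = 180.00 Cr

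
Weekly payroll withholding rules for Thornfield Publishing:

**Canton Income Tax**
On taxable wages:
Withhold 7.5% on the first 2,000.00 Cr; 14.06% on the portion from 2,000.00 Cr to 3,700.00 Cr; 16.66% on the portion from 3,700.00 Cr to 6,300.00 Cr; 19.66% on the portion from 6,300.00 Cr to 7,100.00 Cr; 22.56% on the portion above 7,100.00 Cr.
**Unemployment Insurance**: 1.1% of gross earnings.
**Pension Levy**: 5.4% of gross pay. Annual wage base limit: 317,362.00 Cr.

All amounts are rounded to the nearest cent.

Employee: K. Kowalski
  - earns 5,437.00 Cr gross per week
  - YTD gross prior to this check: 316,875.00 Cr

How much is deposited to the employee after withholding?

Canton Income Tax: taxable = 5,437.00 Cr
  389.02 Cr + 16.66% × (5,437.00 Cr − 3,700.00 Cr) = 389.02 Cr + 16.66% × 1,737.00 Cr = 678.40 Cr
Unemployment Insurance: 1.1% × 5,437.00 Cr = 59.81 Cr
Pension Levy: cap 317,362.00 Cr − YTD 316,875.00 Cr = 487.00 Cr subject; 5.4% × 487.00 Cr = 26.30 Cr
Total withheld: 678.40 Cr + 59.81 Cr + 26.30 Cr = 764.51 Cr
Net pay: 5,437.00 Cr − 764.51 Cr = 4,672.49 Cr

4,672.49 Cr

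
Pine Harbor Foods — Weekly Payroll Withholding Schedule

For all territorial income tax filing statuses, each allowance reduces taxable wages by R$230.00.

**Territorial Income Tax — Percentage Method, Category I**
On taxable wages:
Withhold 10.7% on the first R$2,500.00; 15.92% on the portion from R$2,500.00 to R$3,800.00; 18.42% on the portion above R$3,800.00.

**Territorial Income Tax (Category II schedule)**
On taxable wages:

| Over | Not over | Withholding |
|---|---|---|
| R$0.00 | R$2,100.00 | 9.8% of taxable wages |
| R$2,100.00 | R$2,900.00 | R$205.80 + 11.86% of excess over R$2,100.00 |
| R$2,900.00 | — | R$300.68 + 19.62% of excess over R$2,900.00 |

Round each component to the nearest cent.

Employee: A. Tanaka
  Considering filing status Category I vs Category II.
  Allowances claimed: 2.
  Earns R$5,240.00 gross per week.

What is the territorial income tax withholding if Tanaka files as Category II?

R$669.54

Territorial Income Tax (Category II): taxable = R$5,240.00 − 2×R$230.00 = R$4,780.00
  R$300.68 + 19.62% × (R$4,780.00 − R$2,900.00) = R$300.68 + 19.62% × R$1,880.00 = R$669.54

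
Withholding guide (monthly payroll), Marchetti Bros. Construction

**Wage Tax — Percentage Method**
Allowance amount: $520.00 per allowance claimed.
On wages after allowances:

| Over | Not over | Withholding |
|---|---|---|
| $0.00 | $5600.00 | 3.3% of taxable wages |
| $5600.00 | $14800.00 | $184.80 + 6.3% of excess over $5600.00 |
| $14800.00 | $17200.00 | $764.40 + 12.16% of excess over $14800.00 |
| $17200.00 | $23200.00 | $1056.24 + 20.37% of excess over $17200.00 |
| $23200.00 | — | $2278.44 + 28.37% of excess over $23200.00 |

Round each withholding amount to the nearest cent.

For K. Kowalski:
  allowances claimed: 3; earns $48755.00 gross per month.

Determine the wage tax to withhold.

$9085.82

Wage Tax: taxable = $48755.00 − 3×$520.00 = $47195.00
  $2278.44 + 28.37% × ($47195.00 − $23200.00) = $2278.44 + 28.37% × $23995.00 = $9085.82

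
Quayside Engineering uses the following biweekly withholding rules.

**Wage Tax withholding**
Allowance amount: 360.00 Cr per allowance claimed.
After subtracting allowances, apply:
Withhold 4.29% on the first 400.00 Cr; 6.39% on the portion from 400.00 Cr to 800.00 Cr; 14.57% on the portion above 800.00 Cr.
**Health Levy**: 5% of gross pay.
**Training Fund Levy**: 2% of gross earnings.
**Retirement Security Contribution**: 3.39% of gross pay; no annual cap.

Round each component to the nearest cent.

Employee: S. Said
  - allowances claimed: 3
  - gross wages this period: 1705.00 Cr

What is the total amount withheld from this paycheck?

Wage Tax: taxable = 1705.00 Cr − 3×360.00 Cr = 625.00 Cr
  17.16 Cr + 6.39% × (625.00 Cr − 400.00 Cr) = 17.16 Cr + 6.39% × 225.00 Cr = 31.54 Cr
Health Levy: 5% × 1705.00 Cr = 85.25 Cr
Training Fund Levy: 2% × 1705.00 Cr = 34.10 Cr
Retirement Security Contribution: 3.39% × 1705.00 Cr = 57.80 Cr
Total: 31.54 Cr + 85.25 Cr + 34.10 Cr + 57.80 Cr = 208.69 Cr

208.69 Cr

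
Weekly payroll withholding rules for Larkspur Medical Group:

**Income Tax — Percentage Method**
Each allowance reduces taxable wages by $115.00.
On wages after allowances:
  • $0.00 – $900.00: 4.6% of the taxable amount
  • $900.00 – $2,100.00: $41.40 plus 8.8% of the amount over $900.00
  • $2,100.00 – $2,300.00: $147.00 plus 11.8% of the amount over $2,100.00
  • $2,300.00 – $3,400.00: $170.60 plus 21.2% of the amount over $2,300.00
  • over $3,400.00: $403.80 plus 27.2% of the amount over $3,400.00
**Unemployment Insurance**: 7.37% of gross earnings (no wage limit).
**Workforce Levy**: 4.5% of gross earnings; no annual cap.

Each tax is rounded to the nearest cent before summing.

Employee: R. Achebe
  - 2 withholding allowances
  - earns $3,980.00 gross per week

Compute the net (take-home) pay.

$3,008.57

Income Tax: taxable = $3,980.00 − 2×$115.00 = $3,750.00
  $403.80 + 27.2% × ($3,750.00 − $3,400.00) = $403.80 + 27.2% × $350.00 = $499.00
Unemployment Insurance: 7.37% × $3,980.00 = $293.33
Workforce Levy: 4.5% × $3,980.00 = $179.10
Total withheld: $499.00 + $293.33 + $179.10 = $971.43
Net pay: $3,980.00 − $971.43 = $3,008.57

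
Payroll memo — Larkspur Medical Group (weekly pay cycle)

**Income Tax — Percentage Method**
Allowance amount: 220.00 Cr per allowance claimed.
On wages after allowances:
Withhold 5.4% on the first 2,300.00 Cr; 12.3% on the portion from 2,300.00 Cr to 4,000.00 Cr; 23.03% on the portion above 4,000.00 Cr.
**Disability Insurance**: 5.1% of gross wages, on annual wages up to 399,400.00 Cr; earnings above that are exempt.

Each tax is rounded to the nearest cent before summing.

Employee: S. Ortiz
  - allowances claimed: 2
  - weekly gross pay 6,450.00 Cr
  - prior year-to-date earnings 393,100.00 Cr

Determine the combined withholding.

Income Tax: taxable = 6,450.00 Cr − 2×220.00 Cr = 6,010.00 Cr
  333.30 Cr + 23.03% × (6,010.00 Cr − 4,000.00 Cr) = 333.30 Cr + 23.03% × 2,010.00 Cr = 796.20 Cr
Disability Insurance: cap 399,400.00 Cr − YTD 393,100.00 Cr = 6,300.00 Cr subject; 5.1% × 6,300.00 Cr = 321.30 Cr
Total: 796.20 Cr + 321.30 Cr = 1,117.50 Cr

1,117.50 Cr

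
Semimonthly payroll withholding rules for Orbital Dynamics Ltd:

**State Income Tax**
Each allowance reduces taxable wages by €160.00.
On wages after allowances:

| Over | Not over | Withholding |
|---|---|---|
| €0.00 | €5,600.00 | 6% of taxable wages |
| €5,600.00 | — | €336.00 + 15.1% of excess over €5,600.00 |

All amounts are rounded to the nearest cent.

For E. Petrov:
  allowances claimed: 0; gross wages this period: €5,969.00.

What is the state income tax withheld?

State Income Tax: taxable = €5,969.00
  €336.00 + 15.1% × (€5,969.00 − €5,600.00) = €336.00 + 15.1% × €369.00 = €391.72

€391.72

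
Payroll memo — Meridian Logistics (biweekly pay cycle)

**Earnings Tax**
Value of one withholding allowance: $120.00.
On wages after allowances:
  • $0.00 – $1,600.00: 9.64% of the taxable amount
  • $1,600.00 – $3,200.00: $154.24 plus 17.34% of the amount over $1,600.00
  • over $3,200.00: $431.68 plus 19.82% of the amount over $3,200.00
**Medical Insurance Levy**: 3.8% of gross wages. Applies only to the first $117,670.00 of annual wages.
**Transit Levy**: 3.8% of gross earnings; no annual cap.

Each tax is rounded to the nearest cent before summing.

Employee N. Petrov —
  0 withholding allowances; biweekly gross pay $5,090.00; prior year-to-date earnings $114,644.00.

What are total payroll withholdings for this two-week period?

Earnings Tax: taxable = $5,090.00
  $431.68 + 19.82% × ($5,090.00 − $3,200.00) = $431.68 + 19.82% × $1,890.00 = $806.28
Medical Insurance Levy: cap $117,670.00 − YTD $114,644.00 = $3,026.00 subject; 3.8% × $3,026.00 = $114.99
Transit Levy: 3.8% × $5,090.00 = $193.42
Total: $806.28 + $114.99 + $193.42 = $1,114.69

$1,114.69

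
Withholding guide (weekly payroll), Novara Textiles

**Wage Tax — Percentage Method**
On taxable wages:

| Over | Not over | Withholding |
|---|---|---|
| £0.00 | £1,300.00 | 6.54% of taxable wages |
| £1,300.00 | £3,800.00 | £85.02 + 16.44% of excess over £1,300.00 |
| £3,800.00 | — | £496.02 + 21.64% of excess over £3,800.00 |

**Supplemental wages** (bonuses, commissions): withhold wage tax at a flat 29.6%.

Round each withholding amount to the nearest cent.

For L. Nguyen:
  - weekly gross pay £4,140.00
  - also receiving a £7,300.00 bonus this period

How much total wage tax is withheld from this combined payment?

Wage Tax: taxable = £4,140.00
  £496.02 + 21.64% × (£4,140.00 − £3,800.00) = £496.02 + 21.64% × £340.00 = £569.60
Supplemental (29.6% flat on bonus): 29.6% × £7,300.00 = £2,160.80
Total wage tax: £569.60 + £2,160.80 = £2,730.40

£2,730.40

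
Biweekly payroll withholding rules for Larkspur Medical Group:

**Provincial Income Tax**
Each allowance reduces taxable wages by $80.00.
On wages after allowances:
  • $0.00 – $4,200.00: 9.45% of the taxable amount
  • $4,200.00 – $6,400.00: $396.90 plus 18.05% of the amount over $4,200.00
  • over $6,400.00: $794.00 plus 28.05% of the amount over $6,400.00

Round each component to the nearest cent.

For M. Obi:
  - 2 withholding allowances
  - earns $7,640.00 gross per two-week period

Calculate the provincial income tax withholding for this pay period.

$1,096.94

Provincial Income Tax: taxable = $7,640.00 − 2×$80.00 = $7,480.00
  $794.00 + 28.05% × ($7,480.00 − $6,400.00) = $794.00 + 28.05% × $1,080.00 = $1,096.94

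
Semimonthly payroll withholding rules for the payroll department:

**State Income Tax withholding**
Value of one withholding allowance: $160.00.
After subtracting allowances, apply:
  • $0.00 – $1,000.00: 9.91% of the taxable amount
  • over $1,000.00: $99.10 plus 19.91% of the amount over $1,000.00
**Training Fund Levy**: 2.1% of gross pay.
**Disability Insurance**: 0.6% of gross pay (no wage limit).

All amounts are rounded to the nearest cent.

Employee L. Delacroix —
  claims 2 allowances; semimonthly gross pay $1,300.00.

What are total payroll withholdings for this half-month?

State Income Tax: taxable = $1,300.00 − 2×$160.00 = $980.00
  9.91% × $980.00 = $97.12
Training Fund Levy: 2.1% × $1,300.00 = $27.30
Disability Insurance: 0.6% × $1,300.00 = $7.80
Total: $97.12 + $27.30 + $7.80 = $132.22

$132.22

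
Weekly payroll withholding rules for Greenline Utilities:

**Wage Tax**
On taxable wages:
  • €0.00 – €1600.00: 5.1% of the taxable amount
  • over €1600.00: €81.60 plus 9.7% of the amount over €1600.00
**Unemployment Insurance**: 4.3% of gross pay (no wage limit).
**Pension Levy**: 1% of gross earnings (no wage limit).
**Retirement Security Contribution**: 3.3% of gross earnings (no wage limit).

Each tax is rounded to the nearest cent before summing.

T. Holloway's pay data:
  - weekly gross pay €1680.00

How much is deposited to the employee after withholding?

€1446.16

Wage Tax: taxable = €1680.00
  €81.60 + 9.7% × (€1680.00 − €1600.00) = €81.60 + 9.7% × €80.00 = €89.36
Unemployment Insurance: 4.3% × €1680.00 = €72.24
Pension Levy: 1% × €1680.00 = €16.80
Retirement Security Contribution: 3.3% × €1680.00 = €55.44
Total withheld: €89.36 + €72.24 + €16.80 + €55.44 = €233.84
Net pay: €1680.00 − €233.84 = €1446.16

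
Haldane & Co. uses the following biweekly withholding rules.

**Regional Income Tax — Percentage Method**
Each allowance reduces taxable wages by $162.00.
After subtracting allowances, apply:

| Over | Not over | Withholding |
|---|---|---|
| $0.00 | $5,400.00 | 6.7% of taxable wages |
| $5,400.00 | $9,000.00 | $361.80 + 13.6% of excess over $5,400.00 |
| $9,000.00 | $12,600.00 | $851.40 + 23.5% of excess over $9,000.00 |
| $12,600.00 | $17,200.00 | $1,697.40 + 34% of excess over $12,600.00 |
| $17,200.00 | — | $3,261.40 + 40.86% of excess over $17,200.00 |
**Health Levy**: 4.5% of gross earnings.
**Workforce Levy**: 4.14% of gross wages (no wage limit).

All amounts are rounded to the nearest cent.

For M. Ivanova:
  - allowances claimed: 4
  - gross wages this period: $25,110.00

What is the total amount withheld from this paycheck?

Regional Income Tax: taxable = $25,110.00 − 4×$162.00 = $24,462.00
  $3,261.40 + 40.86% × ($24,462.00 − $17,200.00) = $3,261.40 + 40.86% × $7,262.00 = $6,228.65
Health Levy: 4.5% × $25,110.00 = $1,129.95
Workforce Levy: 4.14% × $25,110.00 = $1,039.55
Total: $6,228.65 + $1,129.95 + $1,039.55 = $8,398.15

$8,398.15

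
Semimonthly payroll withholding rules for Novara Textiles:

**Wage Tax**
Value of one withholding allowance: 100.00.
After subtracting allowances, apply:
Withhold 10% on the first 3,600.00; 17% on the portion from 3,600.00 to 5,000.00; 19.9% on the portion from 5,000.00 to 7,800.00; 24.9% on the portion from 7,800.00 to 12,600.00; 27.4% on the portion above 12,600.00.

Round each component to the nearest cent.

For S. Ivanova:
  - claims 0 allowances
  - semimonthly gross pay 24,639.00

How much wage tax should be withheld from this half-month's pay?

5,649.09

Wage Tax: taxable = 24,639.00
  2,350.40 + 27.4% × (24,639.00 − 12,600.00) = 2,350.40 + 27.4% × 12,039.00 = 5,649.09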